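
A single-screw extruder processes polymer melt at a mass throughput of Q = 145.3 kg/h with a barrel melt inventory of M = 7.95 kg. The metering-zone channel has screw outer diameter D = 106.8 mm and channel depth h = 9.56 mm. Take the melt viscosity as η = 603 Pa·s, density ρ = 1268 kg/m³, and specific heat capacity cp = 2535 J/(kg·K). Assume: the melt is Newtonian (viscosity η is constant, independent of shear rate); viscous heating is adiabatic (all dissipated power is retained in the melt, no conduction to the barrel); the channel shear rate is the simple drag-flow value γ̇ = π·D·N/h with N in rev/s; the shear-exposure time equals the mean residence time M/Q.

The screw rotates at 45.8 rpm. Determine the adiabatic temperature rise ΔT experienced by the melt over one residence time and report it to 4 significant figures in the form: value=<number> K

value=26.52 K

Convert throughput: Q = 145.3 kg/h = 145.3/3600 = 0.0403611 kg/s
t_res = M / Q_s = 7.95 ÷ 0.0403611 = 196.972 s
Convert to SI: D = 0.1068 m, h = 0.00956 m, N = 45.8/60 = 0.763333 rev/s
Shear rate: γ̇ = πDN/h = π·0.1068·0.763333/0.00956 = 26.7903 s⁻¹
ΔT = η·γ̇²·t_res/(ρ·cp) = [603 × 26.7903² × 196.972] / [1268 × 2535] = 26.5203 K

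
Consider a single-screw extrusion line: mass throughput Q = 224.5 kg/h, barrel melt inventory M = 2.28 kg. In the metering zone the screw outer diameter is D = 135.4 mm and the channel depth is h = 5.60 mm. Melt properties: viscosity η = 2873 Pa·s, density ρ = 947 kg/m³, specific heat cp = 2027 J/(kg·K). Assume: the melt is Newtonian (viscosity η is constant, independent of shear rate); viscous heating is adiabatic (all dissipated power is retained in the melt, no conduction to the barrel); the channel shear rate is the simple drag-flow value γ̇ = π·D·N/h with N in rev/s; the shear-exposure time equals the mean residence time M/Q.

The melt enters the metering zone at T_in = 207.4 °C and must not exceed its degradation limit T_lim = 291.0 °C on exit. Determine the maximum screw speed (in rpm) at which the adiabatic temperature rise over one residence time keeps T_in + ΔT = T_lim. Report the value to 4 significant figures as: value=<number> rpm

Q_s = Q / 3600 = 224.5 / 3600 = 0.0623611 kg/s
t_res = M / Q_s = 2.28 / 0.0623611 = 36.5612 s
Geometry in SI: D = 135.4 mm → 0.1354 m, h = 5.60 mm → 0.0056 m
Allowable rise: ΔT_a = T_lim − T_in = 291.0 − 207.4 = 83.6 K
γ̇_max² = ΔT_a·ρ·cp/(η·t_res) = 83.6·947·2027/(2873·36.5612) = 1527.75 s⁻²
Take the square root: γ̇_max = √(1527.75) = 39.0865 s⁻¹
N_max = γ̇_max h / (πD) = 39.0865·0.0056/(π·0.1354) = 0.514572 rev/s → ×60 = 30.8743 rpm

value=30.87 rpm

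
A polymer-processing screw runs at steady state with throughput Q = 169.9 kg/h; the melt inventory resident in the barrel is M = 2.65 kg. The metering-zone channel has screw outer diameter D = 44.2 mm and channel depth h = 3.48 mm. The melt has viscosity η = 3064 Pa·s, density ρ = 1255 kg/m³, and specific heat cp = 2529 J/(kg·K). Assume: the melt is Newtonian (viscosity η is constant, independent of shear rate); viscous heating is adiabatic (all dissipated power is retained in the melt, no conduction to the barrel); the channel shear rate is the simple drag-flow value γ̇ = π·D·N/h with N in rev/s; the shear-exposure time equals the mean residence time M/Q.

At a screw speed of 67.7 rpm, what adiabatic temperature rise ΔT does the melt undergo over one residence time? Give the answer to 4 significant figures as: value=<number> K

Throughput in SI: Q_s = 169.9 kg/h ÷ 3600 s/h = 0.0471944 kg/s
Mean residence time: t_res = M/Q_s = 2.65 kg / 0.0471944 kg/s = 56.1507 s
D = 44.2 mm = 0.0442 m;  h = 3.48 mm = 0.00348 m;  N = 67.7 rpm / 60 = 1.12833 rev/s
Shear rate: γ̇ = πDN/h = π·0.0442·1.12833/0.00348 = 45.0226 s⁻¹
ΔT = η·γ̇²·t_res / (ρ·cp) = 3064 · (45.0226)² · 56.1507 / (1255 · 2529) = 109.878 K

value=109.9 K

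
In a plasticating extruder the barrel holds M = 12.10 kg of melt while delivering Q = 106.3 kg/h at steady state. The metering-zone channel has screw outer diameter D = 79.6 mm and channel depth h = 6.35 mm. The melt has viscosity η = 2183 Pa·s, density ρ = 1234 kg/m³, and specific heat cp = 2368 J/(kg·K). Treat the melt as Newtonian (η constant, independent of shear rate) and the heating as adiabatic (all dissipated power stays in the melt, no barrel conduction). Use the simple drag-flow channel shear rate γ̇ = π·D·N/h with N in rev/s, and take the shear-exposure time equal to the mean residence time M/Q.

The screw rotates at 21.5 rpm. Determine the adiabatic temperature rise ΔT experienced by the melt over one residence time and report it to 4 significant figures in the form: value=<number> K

value=60.96 K

Q_s = Q / 3600 = 106.3 / 3600 = 0.0295278 kg/s
t_res = M / Q_s = 12.10 ÷ 0.0295278 = 409.784 s
Geometry in metres: D = 79.6 mm → 0.0796 m, h = 6.35 mm → 0.00635 m; screw speed N = 21.5 rpm = 0.358333 rev/s
γ̇ = π D N / h = (π)(0.0796)(0.358333) / 0.00635 = 14.1116 s⁻¹
ΔT = η·γ̇²·t_res / (ρ·cp) = 2183 · (14.1116)² · 409.784 / (1234 · 2368) = 60.9627 K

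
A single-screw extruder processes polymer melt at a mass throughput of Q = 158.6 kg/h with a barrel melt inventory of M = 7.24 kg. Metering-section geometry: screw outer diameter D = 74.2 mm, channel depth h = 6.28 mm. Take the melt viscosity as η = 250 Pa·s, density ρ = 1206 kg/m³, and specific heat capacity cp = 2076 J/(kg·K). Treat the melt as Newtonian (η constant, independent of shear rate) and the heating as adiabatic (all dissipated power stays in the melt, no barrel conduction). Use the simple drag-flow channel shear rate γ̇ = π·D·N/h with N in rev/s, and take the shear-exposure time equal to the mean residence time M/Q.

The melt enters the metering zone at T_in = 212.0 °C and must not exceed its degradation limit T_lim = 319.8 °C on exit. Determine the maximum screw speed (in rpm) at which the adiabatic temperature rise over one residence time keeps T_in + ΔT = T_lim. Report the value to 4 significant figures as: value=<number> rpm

value=131.0 rpm

Convert throughput: Q = 158.6 kg/h = 158.6/3600 = 0.0440556 kg/s
Mean residence time: t_res = M/Q_s = 7.24 kg / 0.0440556 kg/s = 164.338 s
Convert to metres: D = 0.0742 m, h = 0.00628 m
ΔT_a = T_lim − T_in = 319.8 − 212.0 = 107.8 K
Invert ΔT = ηγ̇²t_res/(ρcp) for γ̇: γ̇_max² = ΔT_a ρ cp / (η t_res) = 107.8·1206·2076 / (250·164.338) = 6569.25 s⁻²
Take the square root: γ̇_max = √(6569.25) = 81.0509 s⁻¹
Solve γ̇ = πDN/h for N: N_max = γ̇_max·h/(π·D) = 81.0509 × 0.00628 / (π × 0.0742) = 2.18355 rev/s = 131.013 rpm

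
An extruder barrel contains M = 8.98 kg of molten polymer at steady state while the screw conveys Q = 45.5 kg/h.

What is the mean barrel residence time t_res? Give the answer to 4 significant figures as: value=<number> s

value=710.5 s

Throughput in SI: Q_s = 45.5 kg/h ÷ 3600 s/h = 0.0126389 kg/s
t_res = M / Q_s = 8.98 / 0.0126389 = 710.505 s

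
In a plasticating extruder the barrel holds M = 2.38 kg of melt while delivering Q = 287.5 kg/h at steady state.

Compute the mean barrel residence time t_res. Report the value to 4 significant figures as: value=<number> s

Q_s = Q / 3600 = 287.5 / 3600 = 0.0798611 kg/s
t_res = M / Q_s = 2.38 ÷ 0.0798611 = 29.8017 s

value=29.80 s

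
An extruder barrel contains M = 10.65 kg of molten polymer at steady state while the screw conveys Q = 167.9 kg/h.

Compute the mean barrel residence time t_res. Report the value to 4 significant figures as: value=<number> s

Throughput in SI: Q_s = 167.9 kg/h ÷ 3600 s/h = 0.0466389 kg/s
t_res = M / Q_s = 10.65 / 0.0466389 = 228.35 s

value=228.4 s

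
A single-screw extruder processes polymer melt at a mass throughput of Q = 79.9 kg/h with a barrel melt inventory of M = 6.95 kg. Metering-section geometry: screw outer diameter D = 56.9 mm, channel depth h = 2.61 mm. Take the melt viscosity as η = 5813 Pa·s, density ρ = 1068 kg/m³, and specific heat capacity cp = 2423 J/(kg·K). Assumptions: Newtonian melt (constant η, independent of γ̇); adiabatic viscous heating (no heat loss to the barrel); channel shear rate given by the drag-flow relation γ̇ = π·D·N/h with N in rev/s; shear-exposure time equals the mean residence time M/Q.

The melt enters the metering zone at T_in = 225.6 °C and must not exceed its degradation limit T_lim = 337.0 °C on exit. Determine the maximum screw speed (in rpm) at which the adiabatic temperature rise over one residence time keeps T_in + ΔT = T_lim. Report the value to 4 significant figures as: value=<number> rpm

Q_s = Q / 3600 = 79.9 / 3600 = 0.0221944 kg/s
t_res = M / Q_s = 6.95 ÷ 0.0221944 = 313.141 s
D = 56.9 mm = 0.0569 m;  h = 2.61 mm = 0.00261 m
ΔT_a = T_lim − T_in = 337.0 − 225.6 = 111.4 K
γ̇_max² = ΔT_a·ρ·cp / (η·t_res) = [111.4 × 1068 × 2423] / [5813 × 313.141] = 158.369 s⁻²
γ̇_max = sqrt(158.369) = 12.5845 s⁻¹
Solve γ̇ = πDN/h for N: N_max = γ̇_max·h/(π·D) = 12.5845 × 0.00261 / (π × 0.0569) = 0.183744 rev/s = 11.0246 rpm

value=11.02 rpm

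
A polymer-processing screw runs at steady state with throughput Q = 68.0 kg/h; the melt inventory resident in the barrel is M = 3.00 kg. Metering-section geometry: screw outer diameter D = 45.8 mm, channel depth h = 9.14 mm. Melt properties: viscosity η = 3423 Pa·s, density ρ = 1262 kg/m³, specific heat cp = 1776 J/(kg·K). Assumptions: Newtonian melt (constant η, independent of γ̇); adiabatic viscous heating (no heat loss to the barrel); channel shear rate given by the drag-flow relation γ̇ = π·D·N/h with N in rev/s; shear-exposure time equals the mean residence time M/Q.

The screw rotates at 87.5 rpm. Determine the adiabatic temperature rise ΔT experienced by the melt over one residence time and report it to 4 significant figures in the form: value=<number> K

Convert throughput: Q = 68.0 kg/h = 68.0/3600 = 0.0188889 kg/s
t_res = M / Q_s = 3.00 ÷ 0.0188889 = 158.824 s
Geometry in metres: D = 45.8 mm → 0.0458 m, h = 9.14 mm → 0.00914 m; screw speed N = 87.5 rpm = 1.45833 rev/s
Shear rate: γ̇ = πDN/h = π·0.0458·1.45833/0.00914 = 22.9576 s⁻¹
Adiabatic rise: ΔT = η γ̇² t_res / (ρ cp) = 3423·(22.9576)²·158.824 / (1262·1776) = 127.841 K

value=127.8 K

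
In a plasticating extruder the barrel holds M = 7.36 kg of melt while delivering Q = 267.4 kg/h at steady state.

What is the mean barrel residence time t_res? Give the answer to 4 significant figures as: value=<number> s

Convert throughput: Q = 267.4 kg/h = 267.4/3600 = 0.0742778 kg/s
t_res = M / Q_s = 7.36 / 0.0742778 = 99.0875 s

value=99.09 s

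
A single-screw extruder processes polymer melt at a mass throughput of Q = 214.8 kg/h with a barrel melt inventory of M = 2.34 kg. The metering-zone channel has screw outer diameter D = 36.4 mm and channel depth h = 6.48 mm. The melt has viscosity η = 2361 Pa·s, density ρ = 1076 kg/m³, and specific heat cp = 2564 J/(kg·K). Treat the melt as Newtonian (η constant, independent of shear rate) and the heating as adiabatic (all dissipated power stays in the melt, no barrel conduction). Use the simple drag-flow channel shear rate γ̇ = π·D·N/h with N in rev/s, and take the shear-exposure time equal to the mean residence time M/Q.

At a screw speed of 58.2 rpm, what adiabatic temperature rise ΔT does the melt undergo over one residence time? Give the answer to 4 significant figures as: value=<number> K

value=9.834 K

Convert throughput: Q = 214.8 kg/h = 214.8/3600 = 0.0596667 kg/s
t_res = M / Q_s = 2.34 / 0.0596667 = 39.2179 s
Geometry in metres: D = 36.4 mm → 0.0364 m, h = 6.48 mm → 0.00648 m; screw speed N = 58.2 rpm = 0.97 rev/s
γ̇ = π D N / h = (π)(0.0364)(0.97) / 0.00648 = 17.1178 s⁻¹
ΔT = η·γ̇²·t_res / (ρ·cp) = 2361 · (17.1178)² · 39.2179 / (1076 · 2564) = 9.83435 K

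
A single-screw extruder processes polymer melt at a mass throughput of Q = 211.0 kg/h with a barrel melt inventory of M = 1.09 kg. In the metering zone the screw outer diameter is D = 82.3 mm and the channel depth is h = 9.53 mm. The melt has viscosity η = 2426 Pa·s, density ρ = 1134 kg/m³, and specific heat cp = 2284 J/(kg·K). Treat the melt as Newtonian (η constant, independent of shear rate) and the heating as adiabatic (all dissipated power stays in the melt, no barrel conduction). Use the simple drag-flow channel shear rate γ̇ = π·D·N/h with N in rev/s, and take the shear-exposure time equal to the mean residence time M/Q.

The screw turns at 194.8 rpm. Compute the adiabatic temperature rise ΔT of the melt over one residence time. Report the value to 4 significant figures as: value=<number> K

value=135.2 K

Q_s = Q / 3600 = 211.0 / 3600 = 0.0586111 kg/s
t_res = M / Q_s = 1.09 / 0.0586111 = 18.5972 s
Geometry in metres: D = 82.3 mm → 0.0823 m, h = 9.53 mm → 0.00953 m; screw speed N = 194.8 rpm = 3.24667 rev/s
γ̇ = π·D·N / h = π · 0.0823 · 3.24667 / 0.00953 = 88.0835 s⁻¹
Adiabatic rise: ΔT = η γ̇² t_res / (ρ cp) = 2426·(88.0835)²·18.5972 / (1134·2284) = 135.15 K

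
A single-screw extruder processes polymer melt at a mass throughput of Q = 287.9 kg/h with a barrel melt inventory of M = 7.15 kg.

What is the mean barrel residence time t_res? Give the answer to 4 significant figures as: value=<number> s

Q_s = Q / 3600 = 287.9 / 3600 = 0.0799722 kg/s
t_res = M / Q_s = 7.15 ÷ 0.0799722 = 89.406 s

value=89.41 s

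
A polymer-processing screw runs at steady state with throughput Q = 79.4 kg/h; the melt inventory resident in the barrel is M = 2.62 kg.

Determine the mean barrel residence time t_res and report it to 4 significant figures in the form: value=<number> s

Throughput in SI: Q_s = 79.4 kg/h ÷ 3600 s/h = 0.0220556 kg/s
t_res = M / Q_s = 2.62 / 0.0220556 = 118.791 s

value=118.8 s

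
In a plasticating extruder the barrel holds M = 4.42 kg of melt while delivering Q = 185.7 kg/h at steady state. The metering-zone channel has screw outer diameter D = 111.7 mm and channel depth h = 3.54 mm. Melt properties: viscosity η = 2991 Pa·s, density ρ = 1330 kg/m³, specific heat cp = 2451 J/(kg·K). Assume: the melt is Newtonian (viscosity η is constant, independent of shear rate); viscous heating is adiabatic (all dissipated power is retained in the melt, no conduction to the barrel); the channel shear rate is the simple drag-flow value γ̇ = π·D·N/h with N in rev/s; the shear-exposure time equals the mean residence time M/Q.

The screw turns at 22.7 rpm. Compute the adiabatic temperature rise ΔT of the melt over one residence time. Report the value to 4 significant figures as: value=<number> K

Throughput in SI: Q_s = 185.7 kg/h ÷ 3600 s/h = 0.0515833 kg/s
Mean residence time: t_res = M/Q_s = 4.42 kg / 0.0515833 kg/s = 85.6866 s
D = 111.7 mm = 0.1117 m;  h = 3.54 mm = 0.00354 m;  N = 22.7 rpm / 60 = 0.378333 rev/s
Shear rate: γ̇ = πDN/h = π·0.1117·0.378333/0.00354 = 37.5037 s⁻¹
ΔT = η·γ̇²·t_res/(ρ·cp) = [2991 × 37.5037² × 85.6866] / [1330 × 2451] = 110.582 K

value=110.6 K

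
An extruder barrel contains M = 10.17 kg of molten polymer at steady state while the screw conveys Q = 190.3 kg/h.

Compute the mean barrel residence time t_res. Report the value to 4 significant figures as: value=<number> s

value=192.4 s

Throughput in SI: Q_s = 190.3 kg/h ÷ 3600 s/h = 0.0528611 kg/s
t_res = M / Q_s = 10.17 ÷ 0.0528611 = 192.391 s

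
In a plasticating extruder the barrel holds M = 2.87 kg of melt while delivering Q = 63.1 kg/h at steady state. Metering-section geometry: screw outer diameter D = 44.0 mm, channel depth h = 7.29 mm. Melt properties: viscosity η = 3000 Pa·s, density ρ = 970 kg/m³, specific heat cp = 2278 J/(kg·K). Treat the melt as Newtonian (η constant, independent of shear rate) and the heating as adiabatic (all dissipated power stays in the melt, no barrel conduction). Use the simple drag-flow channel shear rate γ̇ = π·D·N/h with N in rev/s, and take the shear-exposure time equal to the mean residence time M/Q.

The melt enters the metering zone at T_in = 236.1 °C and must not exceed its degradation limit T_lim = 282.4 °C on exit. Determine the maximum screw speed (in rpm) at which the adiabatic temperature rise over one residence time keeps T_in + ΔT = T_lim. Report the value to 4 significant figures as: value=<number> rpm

value=45.67 rpm

Convert throughput: Q = 63.1 kg/h = 63.1/3600 = 0.0175278 kg/s
t_res = M / Q_s = 2.87 / 0.0175278 = 163.74 s
Geometry in SI: D = 44.0 mm → 0.044 m, h = 7.29 mm → 0.00729 m
ΔT_a = T_lim − T_in = 282.4 − 236.1 = 46.3 K
Invert ΔT = ηγ̇²t_res/(ρcp) for γ̇: γ̇_max² = ΔT_a ρ cp / (η t_res) = 46.3·970·2278 / (3000·163.74) = 208.272 s⁻²
Take the square root: γ̇_max = √(208.272) = 14.4316 s⁻¹
N_max = γ̇_max·h / (π·D) = 14.4316 · 0.00729 / (π · 0.044) = 0.761097 rev/s = 45.6658 rpm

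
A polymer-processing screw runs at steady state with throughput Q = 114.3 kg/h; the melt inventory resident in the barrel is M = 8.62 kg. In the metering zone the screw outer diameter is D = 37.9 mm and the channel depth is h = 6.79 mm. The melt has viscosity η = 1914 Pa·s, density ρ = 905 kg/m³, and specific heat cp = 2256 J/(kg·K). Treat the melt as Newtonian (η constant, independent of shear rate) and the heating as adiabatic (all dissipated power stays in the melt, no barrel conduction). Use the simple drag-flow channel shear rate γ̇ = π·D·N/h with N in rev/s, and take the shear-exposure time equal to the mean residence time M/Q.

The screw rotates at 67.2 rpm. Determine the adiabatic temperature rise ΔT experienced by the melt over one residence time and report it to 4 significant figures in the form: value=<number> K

Throughput in SI: Q_s = 114.3 kg/h ÷ 3600 s/h = 0.03175 kg/s
t_res = M / Q_s = 8.62 ÷ 0.03175 = 271.496 s
Geometry in metres: D = 37.9 mm → 0.0379 m, h = 6.79 mm → 0.00679 m; screw speed N = 67.2 rpm = 1.12 rev/s
γ̇ = π D N / h = (π)(0.0379)(1.12) / 0.00679 = 19.6398 s⁻¹
ΔT = η·γ̇²·t_res/(ρ·cp) = [1914 × 19.6398² × 271.496] / [905 × 2256] = 98.1731 K

value=98.17 K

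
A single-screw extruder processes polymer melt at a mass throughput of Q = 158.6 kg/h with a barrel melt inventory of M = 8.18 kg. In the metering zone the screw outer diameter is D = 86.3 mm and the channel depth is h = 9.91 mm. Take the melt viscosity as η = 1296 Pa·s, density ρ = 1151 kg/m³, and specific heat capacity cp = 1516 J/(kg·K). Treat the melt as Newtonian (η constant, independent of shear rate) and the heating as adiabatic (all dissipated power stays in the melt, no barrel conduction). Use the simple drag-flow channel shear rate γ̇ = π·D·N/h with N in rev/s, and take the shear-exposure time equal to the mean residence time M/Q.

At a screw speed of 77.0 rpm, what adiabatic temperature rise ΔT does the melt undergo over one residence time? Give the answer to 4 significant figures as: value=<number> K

value=170.0 K

Q_s = Q / 3600 = 158.6 / 3600 = 0.0440556 kg/s
t_res = M / Q_s = 8.18 ÷ 0.0440556 = 185.675 s
Geometry in metres: D = 86.3 mm → 0.0863 m, h = 9.91 mm → 0.00991 m; screw speed N = 77.0 rpm = 1.28333 rev/s
Shear rate: γ̇ = πDN/h = π·0.0863·1.28333/0.00991 = 35.1096 s⁻¹
Adiabatic rise: ΔT = η γ̇² t_res / (ρ cp) = 1296·(35.1096)²·185.675 / (1151·1516) = 169.995 K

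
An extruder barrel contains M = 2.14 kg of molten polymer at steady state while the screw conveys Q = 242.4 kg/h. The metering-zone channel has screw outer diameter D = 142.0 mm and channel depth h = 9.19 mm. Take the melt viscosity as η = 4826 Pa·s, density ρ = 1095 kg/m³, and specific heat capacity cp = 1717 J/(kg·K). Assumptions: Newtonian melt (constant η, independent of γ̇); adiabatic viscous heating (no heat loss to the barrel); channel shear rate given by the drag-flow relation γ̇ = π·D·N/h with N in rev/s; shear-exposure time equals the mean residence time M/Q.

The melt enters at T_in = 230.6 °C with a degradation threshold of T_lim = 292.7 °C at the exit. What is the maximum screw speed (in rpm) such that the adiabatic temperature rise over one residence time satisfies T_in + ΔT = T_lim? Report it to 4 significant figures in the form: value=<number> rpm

Throughput in SI: Q_s = 242.4 kg/h ÷ 3600 s/h = 0.0673333 kg/s
Mean residence time: t_res = M/Q_s = 2.14 kg / 0.0673333 kg/s = 31.7822 s
Geometry in SI: D = 142.0 mm → 0.142 m, h = 9.19 mm → 0.00919 m
ΔT_a = T_lim − T_in = 292.7 − 230.6 = 62.1 K
γ̇_max² = ΔT_a·ρ·cp / (η·t_res) = [62.1 × 1095 × 1717] / [4826 × 31.7822] = 761.211 s⁻²
γ̇_max = √761.211 = 27.5901 s⁻¹
Solve γ̇ = πDN/h for N: N_max = γ̇_max·h/(π·D) = 27.5901 × 0.00919 / (π × 0.142) = 0.568368 rev/s = 34.1021 rpm

value=34.10 rpm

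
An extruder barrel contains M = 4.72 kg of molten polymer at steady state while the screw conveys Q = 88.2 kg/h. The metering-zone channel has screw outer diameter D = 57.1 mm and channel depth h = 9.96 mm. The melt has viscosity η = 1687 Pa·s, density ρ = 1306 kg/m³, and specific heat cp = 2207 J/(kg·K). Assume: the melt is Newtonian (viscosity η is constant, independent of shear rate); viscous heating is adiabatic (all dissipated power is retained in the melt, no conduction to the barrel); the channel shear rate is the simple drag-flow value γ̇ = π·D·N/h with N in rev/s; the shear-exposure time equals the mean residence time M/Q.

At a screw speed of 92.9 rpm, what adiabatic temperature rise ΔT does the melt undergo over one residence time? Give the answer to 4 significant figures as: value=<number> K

Throughput in SI: Q_s = 88.2 kg/h ÷ 3600 s/h = 0.0245 kg/s
t_res = M / Q_s = 4.72 / 0.0245 = 192.653 s
Convert to SI: D = 0.0571 m, h = 0.00996 m, N = 92.9/60 = 1.54833 rev/s
γ̇ = π·D·N / h = π · 0.0571 · 1.54833 / 0.00996 = 27.8863 s⁻¹
ΔT = η·γ̇²·t_res/(ρ·cp) = [1687 × 27.8863² × 192.653] / [1306 × 2207] = 87.6855 K

value=87.69 K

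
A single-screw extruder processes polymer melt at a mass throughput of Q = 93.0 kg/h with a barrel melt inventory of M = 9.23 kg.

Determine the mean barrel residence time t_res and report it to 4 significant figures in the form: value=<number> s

Throughput in SI: Q_s = 93.0 kg/h ÷ 3600 s/h = 0.0258333 kg/s
t_res = M / Q_s = 9.23 ÷ 0.0258333 = 357.29 s

value=357.3 s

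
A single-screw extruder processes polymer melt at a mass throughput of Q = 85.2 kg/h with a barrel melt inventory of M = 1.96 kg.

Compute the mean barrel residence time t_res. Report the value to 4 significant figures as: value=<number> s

Convert throughput: Q = 85.2 kg/h = 85.2/3600 = 0.0236667 kg/s
t_res = M / Q_s = 1.96 / 0.0236667 = 82.8169 s

value=82.82 s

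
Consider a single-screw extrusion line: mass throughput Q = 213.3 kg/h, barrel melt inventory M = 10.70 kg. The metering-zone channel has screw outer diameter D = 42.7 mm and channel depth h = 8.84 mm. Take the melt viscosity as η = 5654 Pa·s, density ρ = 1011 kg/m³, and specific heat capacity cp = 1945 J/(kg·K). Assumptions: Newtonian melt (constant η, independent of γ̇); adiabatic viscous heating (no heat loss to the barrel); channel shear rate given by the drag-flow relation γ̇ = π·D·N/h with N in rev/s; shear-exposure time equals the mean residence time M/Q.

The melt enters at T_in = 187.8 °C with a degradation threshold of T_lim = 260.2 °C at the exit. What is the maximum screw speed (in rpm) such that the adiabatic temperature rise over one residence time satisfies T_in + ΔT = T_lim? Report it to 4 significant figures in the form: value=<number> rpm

Convert throughput: Q = 213.3 kg/h = 213.3/3600 = 0.05925 kg/s
Mean residence time: t_res = M/Q_s = 10.70 kg / 0.05925 kg/s = 180.591 s
Convert to metres: D = 0.0427 m, h = 0.00884 m
ΔT_a = T_lim − T_in = 260.2 °C − 187.8 °C = 72.4 K
γ̇_max² = ΔT_a·ρ·cp / (η·t_res) = [72.4 × 1011 × 1945] / [5654 × 180.591] = 139.431 s⁻²
γ̇_max = sqrt(139.431) = 11.8081 s⁻¹
N_max = γ̇_max·h / (π·D) = 11.8081 · 0.00884 / (π · 0.0427) = 0.778133 rev/s = 46.688 rpm

value=46.69 rpm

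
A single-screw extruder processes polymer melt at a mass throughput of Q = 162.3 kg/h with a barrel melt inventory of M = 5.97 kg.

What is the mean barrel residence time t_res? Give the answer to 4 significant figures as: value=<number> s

value=132.4 s

Convert throughput: Q = 162.3 kg/h = 162.3/3600 = 0.0450833 kg/s
t_res = M / Q_s = 5.97 ÷ 0.0450833 = 132.421 s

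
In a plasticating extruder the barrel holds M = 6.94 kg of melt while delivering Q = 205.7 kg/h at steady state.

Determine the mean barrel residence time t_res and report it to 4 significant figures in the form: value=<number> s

Q_s = Q / 3600 = 205.7 / 3600 = 0.0571389 kg/s
t_res = M / Q_s = 6.94 ÷ 0.0571389 = 121.458 s

value=121.5 s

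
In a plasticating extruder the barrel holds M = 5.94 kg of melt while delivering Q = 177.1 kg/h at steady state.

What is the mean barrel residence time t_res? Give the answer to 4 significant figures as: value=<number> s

Throughput in SI: Q_s = 177.1 kg/h ÷ 3600 s/h = 0.0491944 kg/s
Mean residence time: t_res = M/Q_s = 5.94 kg / 0.0491944 kg/s = 120.745 s

value=120.7 s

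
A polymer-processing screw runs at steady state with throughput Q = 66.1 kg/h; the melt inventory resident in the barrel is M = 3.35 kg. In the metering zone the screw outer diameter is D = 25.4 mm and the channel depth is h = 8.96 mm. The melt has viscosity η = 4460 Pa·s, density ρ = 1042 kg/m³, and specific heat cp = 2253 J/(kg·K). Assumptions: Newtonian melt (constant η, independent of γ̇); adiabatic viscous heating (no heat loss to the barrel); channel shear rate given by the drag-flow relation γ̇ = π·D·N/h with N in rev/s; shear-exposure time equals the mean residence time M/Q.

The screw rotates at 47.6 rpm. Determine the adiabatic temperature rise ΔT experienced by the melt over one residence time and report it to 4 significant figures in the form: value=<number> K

Q_s = Q / 3600 = 66.1 / 3600 = 0.0183611 kg/s
t_res = M / Q_s = 3.35 ÷ 0.0183611 = 182.451 s
D = 25.4 mm = 0.0254 m;  h = 8.96 mm = 0.00896 m;  N = 47.6 rpm / 60 = 0.793333 rev/s
γ̇ = π D N / h = (π)(0.0254)(0.793333) / 0.00896 = 7.06531 s⁻¹
ΔT = η·γ̇²·t_res / (ρ·cp) = 4460 · (7.06531)² · 182.451 / (1042 · 2253) = 17.3027 K

value=17.30 K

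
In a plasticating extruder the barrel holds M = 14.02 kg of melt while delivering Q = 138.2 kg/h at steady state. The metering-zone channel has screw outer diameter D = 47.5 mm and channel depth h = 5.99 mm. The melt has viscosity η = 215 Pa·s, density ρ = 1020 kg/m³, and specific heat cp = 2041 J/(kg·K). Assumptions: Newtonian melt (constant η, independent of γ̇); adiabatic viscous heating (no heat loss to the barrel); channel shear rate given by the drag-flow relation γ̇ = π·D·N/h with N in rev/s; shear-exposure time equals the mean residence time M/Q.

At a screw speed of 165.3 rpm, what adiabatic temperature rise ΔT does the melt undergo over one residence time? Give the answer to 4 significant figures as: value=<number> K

value=177.7 K

Q_s = Q / 3600 = 138.2 / 3600 = 0.0383889 kg/s
t_res = M / Q_s = 14.02 / 0.0383889 = 365.21 s
D = 47.5 mm = 0.0475 m;  h = 5.99 mm = 0.00599 m;  N = 165.3 rpm / 60 = 2.755 rev/s
γ̇ = π D N / h = (π)(0.0475)(2.755) / 0.00599 = 68.6338 s⁻¹
Adiabatic rise: ΔT = η γ̇² t_res / (ρ cp) = 215·(68.6338)²·365.21 / (1020·2041) = 177.67 K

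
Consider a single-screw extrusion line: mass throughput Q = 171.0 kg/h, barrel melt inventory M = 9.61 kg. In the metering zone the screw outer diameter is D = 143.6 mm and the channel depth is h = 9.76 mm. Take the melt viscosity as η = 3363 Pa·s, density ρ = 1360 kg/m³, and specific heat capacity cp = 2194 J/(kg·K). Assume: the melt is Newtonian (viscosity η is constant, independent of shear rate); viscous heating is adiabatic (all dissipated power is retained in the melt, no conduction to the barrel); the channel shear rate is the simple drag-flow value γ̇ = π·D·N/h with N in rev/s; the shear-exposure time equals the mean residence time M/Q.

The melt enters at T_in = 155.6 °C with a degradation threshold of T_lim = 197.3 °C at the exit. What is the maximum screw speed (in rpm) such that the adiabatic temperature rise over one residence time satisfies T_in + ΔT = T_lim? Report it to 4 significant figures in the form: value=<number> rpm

Convert throughput: Q = 171.0 kg/h = 171.0/3600 = 0.0475 kg/s
t_res = M / Q_s = 9.61 ÷ 0.0475 = 202.316 s
Convert to metres: D = 0.1436 m, h = 0.00976 m
Allowable rise: ΔT_a = T_lim − T_in = 197.3 − 155.6 = 41.7 K
γ̇_max² = ΔT_a·ρ·cp/(η·t_res) = 41.7·1360·2194/(3363·202.316) = 182.875 s⁻²
γ̇_max = sqrt(182.875) = 13.5231 s⁻¹
N_max = γ̇_max·h / (π·D) = 13.5231 · 0.00976 / (π · 0.1436) = 0.292565 rev/s = 17.5539 rpm

value=17.55 rpm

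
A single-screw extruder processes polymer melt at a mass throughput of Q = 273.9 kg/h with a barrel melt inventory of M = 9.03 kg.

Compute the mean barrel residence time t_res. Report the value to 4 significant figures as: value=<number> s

value=118.7 s

Convert throughput: Q = 273.9 kg/h = 273.9/3600 = 0.0760833 kg/s
t_res = M / Q_s = 9.03 / 0.0760833 = 118.686 s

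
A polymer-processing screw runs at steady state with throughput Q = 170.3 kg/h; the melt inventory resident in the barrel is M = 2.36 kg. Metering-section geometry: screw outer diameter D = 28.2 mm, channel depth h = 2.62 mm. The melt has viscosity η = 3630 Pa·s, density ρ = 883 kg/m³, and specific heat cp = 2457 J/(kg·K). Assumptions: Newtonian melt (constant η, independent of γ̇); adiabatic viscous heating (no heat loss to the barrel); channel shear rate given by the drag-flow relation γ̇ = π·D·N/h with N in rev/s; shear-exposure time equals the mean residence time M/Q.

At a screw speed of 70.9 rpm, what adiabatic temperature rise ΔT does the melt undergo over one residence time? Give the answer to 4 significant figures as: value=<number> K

Convert throughput: Q = 170.3 kg/h = 170.3/3600 = 0.0473056 kg/s
t_res = M / Q_s = 2.36 ÷ 0.0473056 = 49.8884 s
Convert to SI: D = 0.0282 m, h = 0.00262 m, N = 70.9/60 = 1.18167 rev/s
γ̇ = π D N / h = (π)(0.0282)(1.18167) / 0.00262 = 39.957 s⁻¹
ΔT = η·γ̇²·t_res/(ρ·cp) = [3630 × 39.957² × 49.8884] / [883 × 2457] = 133.268 K

value=133.3 K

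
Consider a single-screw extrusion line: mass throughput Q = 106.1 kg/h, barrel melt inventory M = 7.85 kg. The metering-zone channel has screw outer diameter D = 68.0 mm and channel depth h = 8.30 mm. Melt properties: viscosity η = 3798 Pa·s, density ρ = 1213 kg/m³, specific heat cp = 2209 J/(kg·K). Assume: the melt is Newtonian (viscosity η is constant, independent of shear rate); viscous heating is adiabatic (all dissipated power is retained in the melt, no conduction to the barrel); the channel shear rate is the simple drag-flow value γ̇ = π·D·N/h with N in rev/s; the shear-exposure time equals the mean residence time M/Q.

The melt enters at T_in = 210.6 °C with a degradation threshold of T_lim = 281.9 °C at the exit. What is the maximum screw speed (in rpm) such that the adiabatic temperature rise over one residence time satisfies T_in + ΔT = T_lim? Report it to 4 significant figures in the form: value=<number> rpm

value=32.04 rpm

Q_s = Q / 3600 = 106.1 / 3600 = 0.0294722 kg/s
t_res = M / Q_s = 7.85 / 0.0294722 = 266.352 s
Geometry in SI: D = 68.0 mm → 0.068 m, h = 8.30 mm → 0.0083 m
ΔT_a = T_lim − T_in = 281.9 − 210.6 = 71.3 K
Invert ΔT = ηγ̇²t_res/(ρcp) for γ̇: γ̇_max² = ΔT_a ρ cp / (η t_res) = 71.3·1213·2209 / (3798·266.352) = 188.858 s⁻²
Take the square root: γ̇_max = √(188.858) = 13.7425 s⁻¹
N_max = γ̇_max h / (πD) = 13.7425·0.0083/(π·0.068) = 0.533933 rev/s → ×60 = 32.036 rpm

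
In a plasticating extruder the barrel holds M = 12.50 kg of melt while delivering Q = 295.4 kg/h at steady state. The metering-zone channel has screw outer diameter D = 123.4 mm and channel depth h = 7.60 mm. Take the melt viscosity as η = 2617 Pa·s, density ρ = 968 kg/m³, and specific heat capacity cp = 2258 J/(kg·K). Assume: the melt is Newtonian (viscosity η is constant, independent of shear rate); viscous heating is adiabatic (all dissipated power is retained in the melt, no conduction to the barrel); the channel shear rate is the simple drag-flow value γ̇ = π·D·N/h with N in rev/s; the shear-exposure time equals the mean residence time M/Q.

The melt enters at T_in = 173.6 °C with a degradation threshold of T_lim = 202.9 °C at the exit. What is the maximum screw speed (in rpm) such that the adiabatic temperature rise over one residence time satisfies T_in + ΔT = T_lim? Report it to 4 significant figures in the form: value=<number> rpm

Throughput in SI: Q_s = 295.4 kg/h ÷ 3600 s/h = 0.0820556 kg/s
Mean residence time: t_res = M/Q_s = 12.50 kg / 0.0820556 kg/s = 152.336 s
D = 123.4 mm = 0.1234 m;  h = 7.60 mm = 0.0076 m
ΔT_a = T_lim − T_in = 202.9 °C − 173.6 °C = 29.3 K
γ̇_max² = ΔT_a·ρ·cp/(η·t_res) = 29.3·968·2258/(2617·152.336) = 160.643 s⁻²
Take the square root: γ̇_max = √(160.643) = 12.6745 s⁻¹
Solve γ̇ = πDN/h for N: N_max = γ̇_max·h/(π·D) = 12.6745 × 0.0076 / (π × 0.1234) = 0.248473 rev/s = 14.9084 rpm

value=14.91 rpm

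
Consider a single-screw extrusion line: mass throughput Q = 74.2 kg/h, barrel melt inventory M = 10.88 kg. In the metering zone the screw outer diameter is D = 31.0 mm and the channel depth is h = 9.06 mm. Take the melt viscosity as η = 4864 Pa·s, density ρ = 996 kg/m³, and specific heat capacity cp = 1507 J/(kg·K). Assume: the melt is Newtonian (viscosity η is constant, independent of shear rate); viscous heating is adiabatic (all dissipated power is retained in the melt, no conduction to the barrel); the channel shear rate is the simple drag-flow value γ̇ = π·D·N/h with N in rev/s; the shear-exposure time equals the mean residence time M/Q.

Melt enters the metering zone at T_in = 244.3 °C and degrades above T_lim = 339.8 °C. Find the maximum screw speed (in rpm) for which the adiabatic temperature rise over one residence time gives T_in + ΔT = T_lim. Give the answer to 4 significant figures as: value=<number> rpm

value=41.71 rpm

Q_s = Q / 3600 = 74.2 / 3600 = 0.0206111 kg/s
t_res = M / Q_s = 10.88 / 0.0206111 = 527.871 s
Convert to metres: D = 0.031 m, h = 0.00906 m
ΔT_a = T_lim − T_in = 339.8 − 244.3 = 95.5 K
γ̇_max² = ΔT_a·ρ·cp / (η·t_res) = [95.5 × 996 × 1507] / [4864 × 527.871] = 55.8284 s⁻²
Take the square root: γ̇_max = √(55.8284) = 7.47184 s⁻¹
Solve γ̇ = πDN/h for N: N_max = γ̇_max·h/(π·D) = 7.47184 × 0.00906 / (π × 0.031) = 0.695095 rev/s = 41.7057 rpm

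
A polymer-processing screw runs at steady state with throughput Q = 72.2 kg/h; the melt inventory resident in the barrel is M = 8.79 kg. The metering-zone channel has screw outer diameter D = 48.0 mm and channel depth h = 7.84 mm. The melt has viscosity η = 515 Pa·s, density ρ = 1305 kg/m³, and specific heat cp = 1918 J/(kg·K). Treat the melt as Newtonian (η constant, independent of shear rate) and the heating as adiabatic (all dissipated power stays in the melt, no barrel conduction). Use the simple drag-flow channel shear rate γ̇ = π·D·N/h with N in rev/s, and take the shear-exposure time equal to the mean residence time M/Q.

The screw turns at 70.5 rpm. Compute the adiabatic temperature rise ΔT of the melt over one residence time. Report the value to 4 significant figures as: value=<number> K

Throughput in SI: Q_s = 72.2 kg/h ÷ 3600 s/h = 0.0200556 kg/s
Mean residence time: t_res = M/Q_s = 8.79 kg / 0.0200556 kg/s = 438.283 s
D = 48.0 mm = 0.048 m;  h = 7.84 mm = 0.00784 m;  N = 70.5 rpm / 60 = 1.175 rev/s
γ̇ = π D N / h = (π)(0.048)(1.175) / 0.00784 = 22.6002 s⁻¹
ΔT = η·γ̇²·t_res/(ρ·cp) = [515 × 22.6002² × 438.283] / [1305 × 1918] = 46.0604 K

value=46.06 K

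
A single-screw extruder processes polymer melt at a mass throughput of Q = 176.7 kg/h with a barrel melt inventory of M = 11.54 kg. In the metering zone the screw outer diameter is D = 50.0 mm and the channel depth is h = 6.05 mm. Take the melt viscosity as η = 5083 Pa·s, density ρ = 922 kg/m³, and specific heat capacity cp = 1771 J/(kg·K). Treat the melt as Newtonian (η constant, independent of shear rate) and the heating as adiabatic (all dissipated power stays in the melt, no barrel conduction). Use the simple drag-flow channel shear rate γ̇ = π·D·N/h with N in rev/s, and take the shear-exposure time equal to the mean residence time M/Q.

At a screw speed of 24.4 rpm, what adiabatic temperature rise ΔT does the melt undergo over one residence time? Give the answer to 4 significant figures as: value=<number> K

Q_s = Q / 3600 = 176.7 / 3600 = 0.0490833 kg/s
t_res = M / Q_s = 11.54 ÷ 0.0490833 = 235.11 s
Geometry in metres: D = 50.0 mm → 0.05 m, h = 6.05 mm → 0.00605 m; screw speed N = 24.4 rpm = 0.406667 rev/s
Shear rate: γ̇ = πDN/h = π·0.05·0.406667/0.00605 = 10.5585 s⁻¹
ΔT = η·γ̇²·t_res / (ρ·cp) = 5083 · (10.5585)² · 235.11 / (922 · 1771) = 81.5922 K

value=81.59 K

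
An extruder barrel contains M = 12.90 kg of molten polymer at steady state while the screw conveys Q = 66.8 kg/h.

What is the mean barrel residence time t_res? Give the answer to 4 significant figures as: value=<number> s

value=695.2 s

Q_s = Q / 3600 = 66.8 / 3600 = 0.0185556 kg/s
t_res = M / Q_s = 12.90 ÷ 0.0185556 = 695.21 s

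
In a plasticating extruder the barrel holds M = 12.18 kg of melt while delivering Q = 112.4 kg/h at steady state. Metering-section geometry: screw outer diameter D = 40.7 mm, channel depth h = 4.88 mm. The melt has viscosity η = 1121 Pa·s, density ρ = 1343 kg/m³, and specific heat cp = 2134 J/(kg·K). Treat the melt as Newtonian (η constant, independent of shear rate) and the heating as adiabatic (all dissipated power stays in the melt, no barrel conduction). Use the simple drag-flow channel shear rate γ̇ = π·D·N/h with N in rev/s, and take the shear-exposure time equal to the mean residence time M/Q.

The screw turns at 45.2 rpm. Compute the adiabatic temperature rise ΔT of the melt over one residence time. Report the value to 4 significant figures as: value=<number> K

value=59.45 K

Throughput in SI: Q_s = 112.4 kg/h ÷ 3600 s/h = 0.0312222 kg/s
t_res = M / Q_s = 12.18 ÷ 0.0312222 = 390.107 s
Convert to SI: D = 0.0407 m, h = 0.00488 m, N = 45.2/60 = 0.753333 rev/s
Shear rate: γ̇ = πDN/h = π·0.0407·0.753333/0.00488 = 19.7384 s⁻¹
ΔT = η·γ̇²·t_res/(ρ·cp) = [1121 × 19.7384² × 390.107] / [1343 × 2134] = 59.4486 K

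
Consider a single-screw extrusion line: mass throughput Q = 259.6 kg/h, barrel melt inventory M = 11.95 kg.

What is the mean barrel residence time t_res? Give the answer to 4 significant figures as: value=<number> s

value=165.7 s

Q_s = Q / 3600 = 259.6 / 3600 = 0.0721111 kg/s
t_res = M / Q_s = 11.95 / 0.0721111 = 165.716 s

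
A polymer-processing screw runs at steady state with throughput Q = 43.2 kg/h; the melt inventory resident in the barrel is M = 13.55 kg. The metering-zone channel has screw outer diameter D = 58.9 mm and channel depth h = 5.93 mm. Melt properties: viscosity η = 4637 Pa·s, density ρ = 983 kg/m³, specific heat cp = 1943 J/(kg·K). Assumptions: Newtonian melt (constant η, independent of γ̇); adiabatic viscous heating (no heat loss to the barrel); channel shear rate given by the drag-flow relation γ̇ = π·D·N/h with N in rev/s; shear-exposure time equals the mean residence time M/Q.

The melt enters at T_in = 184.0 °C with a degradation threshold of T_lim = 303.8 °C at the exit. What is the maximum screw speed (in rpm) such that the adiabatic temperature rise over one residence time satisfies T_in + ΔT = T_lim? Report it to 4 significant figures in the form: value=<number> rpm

Throughput in SI: Q_s = 43.2 kg/h ÷ 3600 s/h = 0.012 kg/s
Mean residence time: t_res = M/Q_s = 13.55 kg / 0.012 kg/s = 1129.17 s
Convert to metres: D = 0.0589 m, h = 0.00593 m
ΔT_a = T_lim − T_in = 303.8 °C − 184.0 °C = 119.8 K
Invert ΔT = ηγ̇²t_res/(ρcp) for γ̇: γ̇_max² = ΔT_a ρ cp / (η t_res) = 119.8·983·1943 / (4637·1129.17) = 43.7007 s⁻²
γ̇_max = √43.7007 = 6.61065 s⁻¹
N_max = γ̇_max·h / (π·D) = 6.61065 · 0.00593 / (π · 0.0589) = 0.211852 rev/s = 12.7111 rpm

value=12.71 rpm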